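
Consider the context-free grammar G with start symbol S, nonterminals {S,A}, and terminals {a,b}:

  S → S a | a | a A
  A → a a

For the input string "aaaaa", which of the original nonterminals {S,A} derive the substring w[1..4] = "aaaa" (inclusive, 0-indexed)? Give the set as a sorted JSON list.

CNF form of G:
  S -> S T0 | T0 A | a
  A -> T0 T0
  T0 -> a

Fill CYK table bottom-up (cells [i..j] with 1 ≤ i ≤ j ≤ 4 only):
  cell(1,1) a: {S,T0}  orig:{S}
  cell(2,2) a: {S,T0}  orig:{S}
  cell(3,3) a: {S,T0}  orig:{S}
  cell(4,4) a: {S,T0}  orig:{S}
  cell(1,2) aa: {A,S}
  cell(2,3) aa: {A,S}
  cell(3,4) aa: {A,S}
  cell(1,3) aaa: {S}
  cell(2,4) aaa: {S}
  cell(1,4) aaaa: {S}

Original NTs in T[1,4] deriving "aaaa": ["S"]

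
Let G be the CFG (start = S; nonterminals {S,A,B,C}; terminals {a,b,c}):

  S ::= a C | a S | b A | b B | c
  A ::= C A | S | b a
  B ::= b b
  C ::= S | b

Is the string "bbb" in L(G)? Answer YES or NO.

CNF form of G:
  S -> T0 C | T0 S | T1 A | T1 B | c
  A -> C A | T0 C | T0 S | T1 A | T1 B | T1 T0 | c
  B -> T1 T1
  C -> T0 C | T0 S | T1 A | T1 B | b | c
  T0 -> a
  T1 -> b

CYK table (by increasing span):
  T[0,0] 'b' = {C,T1}  orig:{C}
  T[1,1] 'b' = {C,T1}  orig:{C}
  T[2,2] 'b' = {C,T1}  orig:{C}
  T[0,1] 'bb' = {B}
  T[1,2] 'bb' = {B}
  T[0,2] 'bbb' = {A,C,S}

S ∈ T[0,2] ⇒ YES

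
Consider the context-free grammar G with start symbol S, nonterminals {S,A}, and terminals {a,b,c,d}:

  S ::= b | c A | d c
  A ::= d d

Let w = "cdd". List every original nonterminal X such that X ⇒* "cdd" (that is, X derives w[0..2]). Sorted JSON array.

Convert to CNF:
  S -> T0 T1 | T1 A | b
  A -> T0 T0
  T0 -> d
  T1 -> c

Fill CYK table bottom-up, restricted to cells inside w[0..2]:
  T[0,0] 'c' = {T1}  orig:{}
  T[1,1] 'd' = {T0}  orig:{}
  T[2,2] 'd' = {T0}  orig:{}
  T[0,1] 'cd' = ∅
  T[1,2] 'dd' = {A}
  T[0,2] 'cdd' = {S}

Original NTs in T[0,2] deriving "cdd": ["S"]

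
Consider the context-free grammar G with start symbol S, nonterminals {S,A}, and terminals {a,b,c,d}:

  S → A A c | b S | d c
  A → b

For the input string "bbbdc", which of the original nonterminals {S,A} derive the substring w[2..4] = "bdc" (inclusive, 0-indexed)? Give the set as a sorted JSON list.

CNF form of G:
  S -> A X3 | T1 S | T2 T0
  A -> b
  T0 -> c
  T1 -> b
  T2 -> d
  X3 -> A T0

CYK table (by increasing span), restricted to cells inside w[2..4]:
  cell(2,2) b: {A,T1}  orig:{A}
  cell(3,3) d: {T2}  orig:{}
  cell(4,4) c: {T0}  orig:{}
  cell(2,3) bd: ∅
  cell(3,4) dc: {S}
  cell(2,4) bdc: {S}

Original NTs in T[2,4] deriving "bdc": ["S"]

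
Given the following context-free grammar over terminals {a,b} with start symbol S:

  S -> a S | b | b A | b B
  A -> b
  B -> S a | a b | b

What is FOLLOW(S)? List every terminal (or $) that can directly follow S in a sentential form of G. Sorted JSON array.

FIRST iteration:
pass 1:
  A via A→b: +{b}
  B via B→a b: +{a}
  B via B→b: +{b}
  S via S→a S: +{a}
  S via S→b: +{b}
  FIRST(S)={a,b}  FIRST(A)={b}  FIRST(B)={a,b}
pass 2: (no change)
  FIRST(S)={a,b}  FIRST(A)={b}  FIRST(B)={a,b}

FOLLOW iteration:
seed FOLLOW(S) with $
[1]
  B→S a: FOLLOW(S) ⊇ FIRST(a) = {a}; new: +{a}
  S→b A: FOLLOW(A) ⊇ FOLLOW(S) ⊇ {$,a}; new: +{$,a}
  S→b B: FOLLOW(B) ⊇ FOLLOW(S) ⊇ {$,a}; new: +{$,a}
  FOLLOW(S)={$,a}  FOLLOW(A)={$,a}  FOLLOW(B)={$,a}
[2] done
  FOLLOW(S)={$,a}  FOLLOW(A)={$,a}  FOLLOW(B)={$,a}

FOLLOW(S) = ["$", "a"]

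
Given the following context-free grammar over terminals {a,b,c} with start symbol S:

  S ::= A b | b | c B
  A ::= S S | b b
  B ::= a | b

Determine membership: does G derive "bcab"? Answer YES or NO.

Convert to CNF:
  S -> A T0 | T1 B | b
  A -> S S | T0 T0
  B -> a | b
  T0 -> b
  T1 -> c

CYK table (by increasing span):
  T[0,0] 'b' = {B,S,T0}  orig:{B,S}
  T[1,1] 'c' = {T1}  orig:{}
  T[2,2] 'a' = {B}
  T[3,3] 'b' = {B,S,T0}  orig:{B,S}
  T[0,1] 'bc' = ∅
  T[1,2] 'ca' = {S}
  T[2,3] 'ab' = ∅
  T[0,2] 'bca' = {A}
  T[1,3] 'cab' = {A}
  T[0,3] 'bcab' = {S}

S ∈ T[0,3] ⇒ YES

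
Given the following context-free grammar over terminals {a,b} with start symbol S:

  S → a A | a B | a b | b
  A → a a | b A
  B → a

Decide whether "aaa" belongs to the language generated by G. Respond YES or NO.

Convert to CNF:
  S -> T0 A | T0 B | T0 T1 | b
  A -> T0 T0 | T1 A
  B -> a
  T0 -> a
  T1 -> b

CYK fill:
  cell(0,0) a: {B,T0}  orig:{B}
  cell(1,1) a: {B,T0}  orig:{B}
  cell(2,2) a: {B,T0}  orig:{B}
  cell(0,1) aa: {A,S}
  cell(1,2) aa: {A,S}
  cell(0,2) aaa: {S}

S ∈ T[0,2] ⇒ YES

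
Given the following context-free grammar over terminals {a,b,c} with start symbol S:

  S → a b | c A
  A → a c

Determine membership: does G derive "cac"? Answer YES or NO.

CNF form of G:
  S -> T0 T2 | T1 A
  A -> T0 T1
  T0 -> a
  T1 -> c
  T2 -> b

CYK fill:
  cell(0,0) c: {T1}  orig:{}
  cell(1,1) a: {T0}  orig:{}
  cell(2,2) c: {T1}  orig:{}
  cell(0,1) ca: ∅
  cell(1,2) ac: {A}
  cell(0,2) cac: {S}

S ∈ T[0,2] ⇒ YES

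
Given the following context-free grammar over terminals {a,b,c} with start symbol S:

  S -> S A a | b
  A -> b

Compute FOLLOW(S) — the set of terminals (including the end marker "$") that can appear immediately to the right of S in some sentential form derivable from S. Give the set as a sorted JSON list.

FIRST sets, iterate to fixpoint:
[1]
  A via A→b: +{b}
  S via S→b: +{b}
  FIRST(S)={b}  FIRST(A)={b}
[2] (stable)
  FIRST(S)={b}  FIRST(A)={b}

FOLLOW sets:
FOLLOW(S) := {$}
round 1:
  S→S A a: FOLLOW(S) ⊇ FIRST(A) = {b}; new: +{b}
  S→S A a: FOLLOW(A) ⊇ FIRST(a) = {a}; new: +{a}
  S: {$,b}  A: {a}
round 2: — fixpoint
  S: {$,b}  A: {a}

FOLLOW(S) = ["$", "b"]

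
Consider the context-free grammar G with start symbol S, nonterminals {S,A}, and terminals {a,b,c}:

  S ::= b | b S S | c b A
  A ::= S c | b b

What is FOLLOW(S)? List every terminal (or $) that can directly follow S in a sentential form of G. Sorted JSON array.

FIRST iteration:
iter 1:
  A via A→b b: +{b}
  S via S→b: +{b}
  S via S→c b A: +{c}
  FIRST[S]={b,c}  FIRST[A]={b}
iter 2:
  A via A→S c: +{c}
  FIRST[S]={b,c}  FIRST[A]={b,c}
iter 3: done
  FIRST[S]={b,c}  FIRST[A]={b,c}

FOLLOW iteration:
initialize: $ ∈ FOLLOW(S)
pass 1:
  A→S c: FOLLOW(S) ⊇ FIRST(c) = {c}; new: +{c}
  S→b S S: FOLLOW(S) ⊇ FIRST(S) = {b,c}; new: +{b}
  S→c b A: FOLLOW(A) ⊇ FOLLOW(S) ⊇ {$,b,c}; new: +{$,b,c}
  S: {$,b,c}  A: {$,b,c}
pass 2: (stable)
  S: {$,b,c}  A: {$,b,c}

FOLLOW(S) = ["$", "b", "c"]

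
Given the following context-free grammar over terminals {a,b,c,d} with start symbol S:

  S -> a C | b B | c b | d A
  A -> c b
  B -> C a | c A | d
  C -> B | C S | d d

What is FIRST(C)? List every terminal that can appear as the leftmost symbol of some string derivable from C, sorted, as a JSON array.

FIRST iteration:
iter 1:
  A via A→c b: +{c}
  B via B→c A: +{c}
  B via B→d: +{d}
  C via C→B: +{c,d}
  S via S→a C: +{a}
  S via S→b B: +{b}
  S via S→c b: +{c}
  S via S→d A: +{d}
  FIRST(S)={a,b,c,d}  FIRST(A)={c}  FIRST(B)={c,d}  FIRST(C)={c,d}
iter 2: (stable)
  FIRST(S)={a,b,c,d}  FIRST(A)={c}  FIRST(B)={c,d}  FIRST(C)={c,d}

FIRST(C) = ["c", "d"]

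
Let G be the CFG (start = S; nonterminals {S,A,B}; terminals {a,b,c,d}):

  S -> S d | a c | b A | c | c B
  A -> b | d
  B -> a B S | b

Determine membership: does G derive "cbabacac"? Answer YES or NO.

CNF form of G:
  S -> S T1 | T0 T2 | T2 B | T3 A | c
  A -> b | d
  B -> T0 X4 | b
  T0 -> a
  T1 -> d
  T2 -> c
  T3 -> b
  X4 -> B S

Fill CYK table bottom-up:
  cell(0,0) c: {S,T2}  orig:{S}
  cell(1,1) b: {A,B,T3}  orig:{A,B}
  cell(2,2) a: {T0}  orig:{}
  cell(3,3) b: {A,B,T3}  orig:{A,B}
  cell(4,4) a: {T0}  orig:{}
  cell(5,5) c: {S,T2}  orig:{S}
  cell(6,6) a: {T0}  orig:{}
  cell(7,7) c: {S,T2}  orig:{S}
  cell(0,1) cb: {S}
  cell(1,2) ba: ∅
  cell(2,3) ab: ∅
  cell(3,4) ba: ∅
  cell(4,5) ac: {S}
  cell(5,6) ca: ∅
  cell(6,7) ac: {S}
  cell(0,2) cba: ∅
  cell(1,3) bab: ∅
  cell(2,4) aba: ∅
  cell(3,5) bac: {X4}  orig:{}
  cell(4,6) aca: ∅
  cell(5,7) cac: ∅
  cell(0,3) cbab: ∅
  cell(1,4) baba: ∅
  cell(2,5) abac: {B}
  cell(3,6) baca: ∅
  cell(4,7) acac: ∅
  cell(0,4) cbaba: ∅
  cell(1,5) babac: ∅
  cell(2,6) abaca: ∅
  cell(3,7) bacac: ∅
  cell(0,5) cbabac: ∅
  cell(1,6) babaca: ∅
  cell(2,7) abacac: {X4}  orig:{}
  cell(0,6) cbabaca: ∅
  cell(1,7) babacac: ∅
  cell(0,7) cbabacac: ∅

S ∉ T[0,7] ⇒ NO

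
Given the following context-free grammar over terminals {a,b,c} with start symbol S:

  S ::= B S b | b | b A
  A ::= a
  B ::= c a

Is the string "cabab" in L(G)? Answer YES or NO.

CNF form of G:
  S -> B X3 | T2 A | b
  A -> a
  B -> T0 T1
  T0 -> c
  T1 -> a
  T2 -> b
  X3 -> S T2

CYK table (by increasing span):
  [0..0]={T0}  "c"  orig:{}
  [1..1]={A,T1}  "a"  orig:{A}
  [2..2]={S,T2}  "b"  orig:{S}
  [3..3]={A,T1}  "a"  orig:{A}
  [4..4]={S,T2}  "b"  orig:{S}
  [0..1]={B}  "ca"
  [1..2]=∅  "ab"
  [2..3]={S}  "ba"
  [3..4]=∅  "ab"
  [0..2]=∅  "cab"
  [1..3]=∅  "aba"
  [2..4]={X3}  "bab"  orig:{}
  [0..3]=∅  "caba"
  [1..4]=∅  "abab"
  [0..4]={S}  "cabab"

S ∈ T[0,4] ⇒ YES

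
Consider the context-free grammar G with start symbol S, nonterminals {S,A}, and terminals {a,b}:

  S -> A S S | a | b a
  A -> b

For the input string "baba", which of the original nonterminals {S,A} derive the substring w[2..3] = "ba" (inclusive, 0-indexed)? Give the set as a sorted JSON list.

CNF form of G:
  S -> A X2 | T0 T1 | a
  A -> b
  T0 -> b
  T1 -> a
  X2 -> S S

CYK fill (cells [i..j] with 2 ≤ i ≤ j ≤ 3 only):
  [2..2]={A,T0}  "b"  orig:{A}
  [3..3]={S,T1}  "a"  orig:{S}
  [2..3]={S}  "ba"

Original NTs in T[2,3] deriving "ba": ["S"]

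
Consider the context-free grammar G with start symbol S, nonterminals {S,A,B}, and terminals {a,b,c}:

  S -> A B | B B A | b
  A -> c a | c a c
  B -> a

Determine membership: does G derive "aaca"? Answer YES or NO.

CNF form of G:
  S -> A B | B X3 | b
  A -> T0 T1 | T0 X2
  B -> a
  T0 -> c
  T1 -> a
  X2 -> T1 T0
  X3 -> B A

Fill CYK table bottom-up:
  cell(0,0) a: {B,T1}  orig:{B}
  cell(1,1) a: {B,T1}  orig:{B}
  cell(2,2) c: {T0}  orig:{}
  cell(3,3) a: {B,T1}  orig:{B}
  cell(0,1) aa: ∅
  cell(1,2) ac: {X2}  orig:{}
  cell(2,3) ca: {A}
  cell(0,2) aac: ∅
  cell(1,3) aca: {X3}  orig:{}
  cell(0,3) aaca: {S}

S ∈ T[0,3] ⇒ YES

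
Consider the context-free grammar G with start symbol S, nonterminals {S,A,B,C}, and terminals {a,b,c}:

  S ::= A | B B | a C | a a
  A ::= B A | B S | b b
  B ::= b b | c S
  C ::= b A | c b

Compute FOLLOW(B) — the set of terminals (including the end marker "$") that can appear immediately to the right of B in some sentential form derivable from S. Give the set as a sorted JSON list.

FIRST sets, iterate to fixpoint:
round 1:
  A via A→b b: +{b}
  B via B→b b: +{b}
  B via B→c S: +{c}
  C via C→b A: +{b}
  C via C→c b: +{c}
  S via S→A: +{b}
  S via S→B B: +{c}
  S via S→a C: +{a}
  FIRST(S)={a,b,c}  FIRST(A)={b}  FIRST(B)={b,c}  FIRST(C)={b,c}
round 2:
  A via A→B A: +{c}
  FIRST(S)={a,b,c}  FIRST(A)={b,c}  FIRST(B)={b,c}  FIRST(C)={b,c}
round 3: done
  FIRST(S)={a,b,c}  FIRST(A)={b,c}  FIRST(B)={b,c}  FIRST(C)={b,c}

Compute FOLLOW by fixpoint:
initialize: $ ∈ FOLLOW(S)
[1]
  A→B A: FOLLOW(B) ⊇ FIRST(A) = {b,c}; new: +{b,c}
  A→B S: FOLLOW(B) ⊇ FIRST(S) = {a,b,c}; new: +{a}
  B→c S: FOLLOW(S) ⊇ FOLLOW(B) ⊇ {a,b,c}; new: +{a,b,c}
  S→A: FOLLOW(A) ⊇ FOLLOW(S) ⊇ {$,a,b,c}; new: +{$,a,b,c}
  S→B B: FOLLOW(B) ⊇ FOLLOW(S) ⊇ {$,a,b,c}; new: +{$}
  S→a C: FOLLOW(C) ⊇ FOLLOW(S) ⊇ {$,a,b,c}; new: +{$,a,b,c}
  S: {$,a,b,c}  A: {$,a,b,c}  B: {$,a,b,c}  C: {$,a,b,c}
[2] done
  S: {$,a,b,c}  A: {$,a,b,c}  B: {$,a,b,c}  C: {$,a,b,c}

FOLLOW(B) = ["$", "a", "b", "c"]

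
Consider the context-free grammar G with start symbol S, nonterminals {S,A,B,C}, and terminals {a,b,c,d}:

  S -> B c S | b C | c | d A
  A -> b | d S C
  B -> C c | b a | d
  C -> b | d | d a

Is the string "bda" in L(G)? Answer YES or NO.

CNF form of G:
  S -> B X5 | T0 A | T2 C | c
  A -> T0 X4 | b
  B -> C T1 | T2 T3 | d
  C -> T0 T3 | b | d
  T0 -> d
  T1 -> c
  T2 -> b
  T3 -> a
  X4 -> S C
  X5 -> T1 S

CYK table (by increasing span):
  T[0,0] 'b' = {A,C,T2}  orig:{A,C}
  T[1,1] 'd' = {B,C,T0}  orig:{B,C}
  T[2,2] 'a' = {T3}  orig:{}
  T[0,1] 'bd' = {S}
  T[1,2] 'da' = {C}
  T[0,2] 'bda' = {S}

S ∈ T[0,2] ⇒ YES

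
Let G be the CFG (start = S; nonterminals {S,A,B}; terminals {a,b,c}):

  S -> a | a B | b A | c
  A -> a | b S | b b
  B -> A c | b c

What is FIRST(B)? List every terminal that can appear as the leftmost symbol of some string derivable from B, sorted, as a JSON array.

Compute FIRST by fixpoint:
[1]
  A via A→a: +{a}
  A via A→b S: +{b}
  B via B→A c: +{a,b}
  S via S→a: +{a}
  S via S→b A: +{b}
  S via S→c: +{c}
  FIRST(S)={a,b,c}  FIRST(A)={a,b}  FIRST(B)={a,b}
[2] (stable)
  FIRST(S)={a,b,c}  FIRST(A)={a,b}  FIRST(B)={a,b}

FIRST(B) = ["a", "b"]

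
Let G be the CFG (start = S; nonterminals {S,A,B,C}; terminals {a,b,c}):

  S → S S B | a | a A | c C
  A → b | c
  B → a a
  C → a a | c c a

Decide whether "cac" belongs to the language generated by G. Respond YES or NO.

CNF form of G:
  S -> S X3 | T0 A | T1 C | a
  A -> b | c
  B -> T0 T0
  C -> T0 T0 | T1 X2
  T0 -> a
  T1 -> c
  X2 -> T1 T0
  X3 -> S B

CYK table (by increasing span):
  [0..0]={A,T1}  "c"  orig:{A}
  [1..1]={S,T0}  "a"  orig:{S}
  [2..2]={A,T1}  "c"  orig:{A}
  [0..1]={X2}  "ca"  orig:{}
  [1..2]={S}  "ac"
  [0..2]=∅  "cac"

S ∉ T[0,2] ⇒ NO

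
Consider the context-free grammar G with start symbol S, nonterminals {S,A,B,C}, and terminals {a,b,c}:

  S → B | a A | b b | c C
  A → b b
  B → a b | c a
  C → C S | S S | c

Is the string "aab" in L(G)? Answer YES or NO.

CNF form of G:
  S -> T0 T0 | T1 A | T1 T0 | T2 C | T2 T1
  A -> T0 T0
  B -> T1 T0 | T2 T1
  C -> C S | S S | c
  T0 -> b
  T1 -> a
  T2 -> c

CYK fill:
  cell(0,0) a: {T1}  orig:{}
  cell(1,1) a: {T1}  orig:{}
  cell(2,2) b: {T0}  orig:{}
  cell(0,1) aa: ∅
  cell(1,2) ab: {B,S}
  cell(0,2) aab: ∅

S ∉ T[0,2] ⇒ NO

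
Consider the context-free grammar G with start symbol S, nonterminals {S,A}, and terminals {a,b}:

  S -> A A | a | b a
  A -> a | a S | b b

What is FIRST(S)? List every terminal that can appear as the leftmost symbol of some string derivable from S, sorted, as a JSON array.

FIRST sets, iterate to fixpoint:
pass 1:
  A via A→a: +{a}
  A via A→b b: +{b}
  S via S→A A: +{a,b}
  S: {a,b}  A: {a,b}
pass 2: — fixpoint
  S: {a,b}  A: {a,b}

FIRST(S) = ["a", "b"]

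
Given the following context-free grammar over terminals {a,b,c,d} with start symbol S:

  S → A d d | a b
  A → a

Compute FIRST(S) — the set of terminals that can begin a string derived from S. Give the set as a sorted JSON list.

Compute FIRST by fixpoint:
round 1:
  A via A→a: +{a}
  S via S→A d d: +{a}
  S: {a}  A: {a}
round 2: (no change)
  S: {a}  A: {a}

FIRST(S) = ["a"]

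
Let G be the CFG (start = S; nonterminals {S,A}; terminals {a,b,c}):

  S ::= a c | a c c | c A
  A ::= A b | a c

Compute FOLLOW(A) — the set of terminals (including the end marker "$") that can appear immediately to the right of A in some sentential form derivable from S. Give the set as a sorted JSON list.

Compute FIRST by fixpoint:
[1]
  A via A→a c: +{a}
  S via S→a c: +{a}
  S via S→c A: +{c}
  FIRST[S]={a,c}  FIRST[A]={a}
[2] (no change)
  FIRST[S]={a,c}  FIRST[A]={a}

FOLLOW sets:
FOLLOW(S) := {$}
pass 1:
  A→A b: FOLLOW(A) ⊇ FIRST(b) = {b}; new: +{b}
  S→c A: FOLLOW(A) ⊇ FOLLOW(S) ⊇ {$}; new: +{$}
  S: {$}  A: {$,b}
pass 2: (no change)
  S: {$}  A: {$,b}

FOLLOW(A) = ["$", "b"]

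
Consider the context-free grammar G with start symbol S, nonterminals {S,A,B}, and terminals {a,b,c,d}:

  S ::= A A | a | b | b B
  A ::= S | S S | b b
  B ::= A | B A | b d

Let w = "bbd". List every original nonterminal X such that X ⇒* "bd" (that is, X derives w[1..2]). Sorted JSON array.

CNF form of G:
  S -> A A | T0 B | a | b
  A -> A A | S S | T0 B | T0 T0 | a | b
  B -> A A | B A | S S | T0 B | T0 T0 | T0 T1 | a | b
  T0 -> b
  T1 -> d

CYK fill (cells [i..j] with 1 ≤ i ≤ j ≤ 2 only):
  cell(1,1) b: {A,B,S,T0}  orig:{A,B,S}
  cell(2,2) d: {T1}  orig:{}
  cell(1,2) bd: {B}

Original NTs in T[1,2] deriving "bd": ["B"]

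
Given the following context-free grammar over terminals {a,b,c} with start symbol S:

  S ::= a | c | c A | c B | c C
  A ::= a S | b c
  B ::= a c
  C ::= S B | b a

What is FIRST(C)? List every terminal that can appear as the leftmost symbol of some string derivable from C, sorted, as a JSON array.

FIRST iteration:
iter 1:
  A via A→a S: +{a}
  A via A→b c: +{b}
  B via B→a c: +{a}
  C via C→b a: +{b}
  S via S→a: +{a}
  S via S→c: +{c}
  FIRST[S]={a,c}  FIRST[A]={a,b}  FIRST[B]={a}  FIRST[C]={b}
iter 2:
  C via C→S B: +{a,c}
  FIRST[S]={a,c}  FIRST[A]={a,b}  FIRST[B]={a}  FIRST[C]={a,b,c}
iter 3: — fixpoint
  FIRST[S]={a,c}  FIRST[A]={a,b}  FIRST[B]={a}  FIRST[C]={a,b,c}

FIRST(C) = ["a", "b", "c"]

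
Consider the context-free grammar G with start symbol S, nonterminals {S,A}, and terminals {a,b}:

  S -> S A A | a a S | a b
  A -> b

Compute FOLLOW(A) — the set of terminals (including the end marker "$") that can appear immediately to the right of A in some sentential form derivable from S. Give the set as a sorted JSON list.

Compute FIRST by fixpoint:
[1]
  A via A→b: +{b}
  S via S→a a S: +{a}
  S: {a}  A: {b}
[2] done
  S: {a}  A: {b}

FOLLOW iteration:
FOLLOW(S) := {$}
iter 1:
  S→S A A: FOLLOW(S) ⊇ FIRST(A) = {b}; new: +{b}
  S→S A A: FOLLOW(A) ⊇ FIRST(A) = {b}; new: +{b}
  S→S A A: FOLLOW(A) ⊇ FOLLOW(S) ⊇ {$,b}; new: +{$}
  FOLLOW(S)={$,b}  FOLLOW(A)={$,b}
iter 2: done
  FOLLOW(S)={$,b}  FOLLOW(A)={$,b}

FOLLOW(A) = ["$", "b"]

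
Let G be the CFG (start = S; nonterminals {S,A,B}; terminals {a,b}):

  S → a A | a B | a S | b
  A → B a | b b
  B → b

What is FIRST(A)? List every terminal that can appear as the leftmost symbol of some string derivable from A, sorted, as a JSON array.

FIRST sets, iterate to fixpoint:
[1]
  A via A→b b: +{b}
  B via B→b: +{b}
  S via S→a A: +{a}
  S via S→b: +{b}
  FIRST(S)={a,b}  FIRST(A)={b}  FIRST(B)={b}
[2] (stable)
  FIRST(S)={a,b}  FIRST(A)={b}  FIRST(B)={b}

FIRST(A) = ["b"]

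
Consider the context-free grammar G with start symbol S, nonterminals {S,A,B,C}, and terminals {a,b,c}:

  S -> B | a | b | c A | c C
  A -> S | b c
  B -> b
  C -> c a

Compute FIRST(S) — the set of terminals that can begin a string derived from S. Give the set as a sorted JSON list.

FIRST sets, iterate to fixpoint:
pass 1:
  A via A→b c: +{b}
  B via B→b: +{b}
  C via C→c a: +{c}
  S via S→B: +{b}
  S via S→a: +{a}
  S via S→c A: +{c}
  FIRST[S]={a,b,c}  FIRST[A]={b}  FIRST[B]={b}  FIRST[C]={c}
pass 2:
  A via A→S: +{a,c}
  FIRST[S]={a,b,c}  FIRST[A]={a,b,c}  FIRST[B]={b}  FIRST[C]={c}
pass 3: done
  FIRST[S]={a,b,c}  FIRST[A]={a,b,c}  FIRST[B]={b}  FIRST[C]={c}

FIRST(S) = ["a", "b", "c"]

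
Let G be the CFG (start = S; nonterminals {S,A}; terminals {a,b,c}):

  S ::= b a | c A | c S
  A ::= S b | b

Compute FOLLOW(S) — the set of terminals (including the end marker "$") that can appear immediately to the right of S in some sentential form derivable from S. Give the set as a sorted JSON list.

Compute FIRST by fixpoint:
iter 1:
  A via A→b: +{b}
  S via S→b a: +{b}
  S via S→c A: +{c}
  FIRST[S]={b,c}  FIRST[A]={b}
iter 2:
  A via A→S b: +{c}
  FIRST[S]={b,c}  FIRST[A]={b,c}
iter 3: (no change)
  FIRST[S]={b,c}  FIRST[A]={b,c}

Compute FOLLOW by fixpoint:
FOLLOW(S) := {$}
[1]
  A→S b: FOLLOW(S) ⊇ FIRST(b) = {b}; new: +{b}
  S→c A: FOLLOW(A) ⊇ FOLLOW(S) ⊇ {$,b}; new: +{$,b}
  FOLLOW(S)={$,b}  FOLLOW(A)={$,b}
[2] done
  FOLLOW(S)={$,b}  FOLLOW(A)={$,b}

FOLLOW(S) = ["$", "b"]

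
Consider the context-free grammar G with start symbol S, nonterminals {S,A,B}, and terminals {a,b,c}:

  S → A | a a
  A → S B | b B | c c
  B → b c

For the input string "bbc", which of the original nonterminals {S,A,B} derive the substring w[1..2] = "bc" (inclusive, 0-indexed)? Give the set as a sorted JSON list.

CNF form of G:
  S -> S B | T0 B | T1 T1 | T2 T2
  A -> S B | T0 B | T1 T1
  B -> T0 T1
  T0 -> b
  T1 -> c
  T2 -> a

CYK table (by increasing span) (cells [i..j] with 1 ≤ i ≤ j ≤ 2 only):
  [1..1]={T0}  "b"  orig:{}
  [2..2]={T1}  "c"  orig:{}
  [1..2]={B}  "bc"

Original NTs in T[1,2] deriving "bc": ["B"]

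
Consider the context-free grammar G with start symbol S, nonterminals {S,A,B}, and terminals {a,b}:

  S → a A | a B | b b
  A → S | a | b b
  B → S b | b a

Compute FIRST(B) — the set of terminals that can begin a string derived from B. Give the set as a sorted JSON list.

FIRST sets, iterate to fixpoint:
round 1:
  A via A→a: +{a}
  A via A→b b: +{b}
  B via B→b a: +{b}
  S via S→a A: +{a}
  S via S→b b: +{b}
  S: {a,b}  A: {a,b}  B: {b}
round 2:
  B via B→S b: +{a}
  S: {a,b}  A: {a,b}  B: {a,b}
round 3: (no change)
  S: {a,b}  A: {a,b}  B: {a,b}

FIRST(B) = ["a", "b"]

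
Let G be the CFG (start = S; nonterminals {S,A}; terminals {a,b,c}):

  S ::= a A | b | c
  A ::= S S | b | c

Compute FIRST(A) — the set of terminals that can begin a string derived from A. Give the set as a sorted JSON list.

FIRST iteration:
round 1:
  A via A→b: +{b}
  A via A→c: +{c}
  S via S→a A: +{a}
  S via S→b: +{b}
  S via S→c: +{c}
  S: {a,b,c}  A: {b,c}
round 2:
  A via A→S S: +{a}
  S: {a,b,c}  A: {a,b,c}
round 3: — fixpoint
  S: {a,b,c}  A: {a,b,c}

FIRST(A) = ["a", "b", "c"]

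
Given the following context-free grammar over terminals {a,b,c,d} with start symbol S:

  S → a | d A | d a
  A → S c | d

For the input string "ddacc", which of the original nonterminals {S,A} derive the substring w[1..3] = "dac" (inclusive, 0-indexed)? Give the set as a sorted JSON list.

Convert to CNF:
  S -> T1 A | T1 T2 | a
  A -> S T0 | d
  T0 -> c
  T1 -> d
  T2 -> a

CYK table (by increasing span) (cells [i..j] with 1 ≤ i ≤ j ≤ 3 only):
  T[1,1] 'd' = {A,T1}  orig:{A}
  T[2,2] 'a' = {S,T2}  orig:{S}
  T[3,3] 'c' = {T0}  orig:{}
  T[1,2] 'da' = {S}
  T[2,3] 'ac' = {A}
  T[1,3] 'dac' = {A,S}

Original NTs in T[1,3] deriving "dac": ["A", "S"]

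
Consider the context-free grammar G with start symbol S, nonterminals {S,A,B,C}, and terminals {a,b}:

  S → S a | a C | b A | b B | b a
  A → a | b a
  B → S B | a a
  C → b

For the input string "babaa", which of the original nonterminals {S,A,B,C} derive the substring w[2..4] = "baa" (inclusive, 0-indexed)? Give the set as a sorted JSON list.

Convert to CNF:
  S -> S T1 | T0 A | T0 B | T0 T1 | T1 C
  A -> T0 T1 | a
  B -> S B | T1 T1
  C -> b
  T0 -> b
  T1 -> a

Fill CYK table bottom-up (cells [i..j] with 2 ≤ i ≤ j ≤ 4 only):
  T[2,2] 'b' = {C,T0}  orig:{C}
  T[3,3] 'a' = {A,T1}  orig:{A}
  T[4,4] 'a' = {A,T1}  orig:{A}
  T[2,3] 'ba' = {A,S}
  T[3,4] 'aa' = {B}
  T[2,4] 'baa' = {S}

Original NTs in T[2,4] deriving "baa": ["S"]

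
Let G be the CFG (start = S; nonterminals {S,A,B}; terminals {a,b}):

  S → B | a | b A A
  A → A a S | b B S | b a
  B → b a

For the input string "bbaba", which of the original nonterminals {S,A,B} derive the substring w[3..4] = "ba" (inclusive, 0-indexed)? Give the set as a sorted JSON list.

Convert to CNF:
  S -> T1 T0 | T1 X4 | a
  A -> A X2 | T1 T0 | T1 X3
  B -> T1 T0
  T0 -> a
  T1 -> b
  X2 -> T0 S
  X3 -> B S
  X4 -> A A

CYK table (by increasing span) — only the sub-triangle for w[3..4]:
  T[3,3] 'b' = {T1}  orig:{}
  T[4,4] 'a' = {S,T0}  orig:{S}
  T[3,4] 'ba' = {A,B,S}

Original NTs in T[3,4] deriving "ba": ["A", "B", "S"]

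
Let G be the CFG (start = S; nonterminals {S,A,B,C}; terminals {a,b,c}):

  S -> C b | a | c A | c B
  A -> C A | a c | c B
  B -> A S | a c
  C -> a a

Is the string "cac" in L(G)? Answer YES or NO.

CNF form of G:
  S -> C T2 | T1 A | T1 B | a
  A -> C A | T0 T1 | T1 B
  B -> A S | T0 T1
  C -> T0 T0
  T0 -> a
  T1 -> c
  T2 -> b

CYK table (by increasing span):
  [0..0]={T1}  "c"  orig:{}
  [1..1]={S,T0}  "a"  orig:{S}
  [2..2]={T1}  "c"  orig:{}
  [0..1]=∅  "ca"
  [1..2]={A,B}  "ac"
  [0..2]={A,S}  "cac"

S ∈ T[0,2] ⇒ YES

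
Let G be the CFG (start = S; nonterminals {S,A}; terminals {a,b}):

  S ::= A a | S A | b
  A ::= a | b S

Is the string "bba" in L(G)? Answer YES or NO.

Convert to CNF:
  S -> A T1 | S A | b
  A -> T0 S | a
  T0 -> b
  T1 -> a

CYK fill:
  cell(0,0) b: {S,T0}  orig:{S}
  cell(1,1) b: {S,T0}  orig:{S}
  cell(2,2) a: {A,T1}  orig:{A}
  cell(0,1) bb: {A}
  cell(1,2) ba: {S}
  cell(0,2) bba: {A,S}

S ∈ T[0,2] ⇒ YES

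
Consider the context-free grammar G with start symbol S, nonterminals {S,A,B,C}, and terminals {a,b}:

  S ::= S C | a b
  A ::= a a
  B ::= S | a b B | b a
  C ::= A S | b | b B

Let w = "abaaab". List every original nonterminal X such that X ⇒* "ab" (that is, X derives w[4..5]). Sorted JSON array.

Convert to CNF:
  S -> S C | T0 T1
  A -> T0 T0
  B -> S C | T0 T1 | T0 X2 | T1 T0
  C -> A S | T1 B | b
  T0 -> a
  T1 -> b
  X2 -> T1 B

CYK fill — only the sub-triangle for w[4..5]:
  cell(4,4) a: {T0}  orig:{}
  cell(5,5) b: {C,T1}  orig:{C}
  cell(4,5) ab: {B,S}

Original NTs in T[4,5] deriving "ab": ["B", "S"]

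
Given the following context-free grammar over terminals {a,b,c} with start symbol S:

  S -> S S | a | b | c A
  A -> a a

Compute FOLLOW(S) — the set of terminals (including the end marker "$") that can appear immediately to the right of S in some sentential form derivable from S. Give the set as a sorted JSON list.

Compute FIRST by fixpoint:
iter 1:
  A via A→a a: +{a}
  S via S→a: +{a}
  S via S→b: +{b}
  S via S→c A: +{c}
  S: {a,b,c}  A: {a}
iter 2: done
  S: {a,b,c}  A: {a}

Compute FOLLOW by fixpoint:
seed FOLLOW(S) with $
pass 1:
  S→S S: FOLLOW(S) ⊇ FIRST(S) = {a,b,c}; new: +{a,b,c}
  S→c A: FOLLOW(A) ⊇ FOLLOW(S) ⊇ {$,a,b,c}; new: +{$,a,b,c}
  FOLLOW[S]={$,a,b,c}  FOLLOW[A]={$,a,b,c}
pass 2: (no change)
  FOLLOW[S]={$,a,b,c}  FOLLOW[A]={$,a,b,c}

FOLLOW(S) = ["$", "a", "b", "c"]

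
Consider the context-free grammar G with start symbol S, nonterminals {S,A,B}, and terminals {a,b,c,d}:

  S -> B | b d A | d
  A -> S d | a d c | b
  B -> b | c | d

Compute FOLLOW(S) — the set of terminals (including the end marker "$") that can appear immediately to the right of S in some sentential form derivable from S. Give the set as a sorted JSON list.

FIRST sets, iterate to fixpoint:
iter 1:
  A via A→a d c: +{a}
  A via A→b: +{b}
  B via B→b: +{b}
  B via B→c: +{c}
  B via B→d: +{d}
  S via S→B: +{b,c,d}
  S: {b,c,d}  A: {a,b}  B: {b,c,d}
iter 2:
  A via A→S d: +{c,d}
  S: {b,c,d}  A: {a,b,c,d}  B: {b,c,d}
iter 3: (stable)
  S: {b,c,d}  A: {a,b,c,d}  B: {b,c,d}

FOLLOW sets:
initialize: $ ∈ FOLLOW(S)
iter 1:
  A→S d: FOLLOW(S) ⊇ FIRST(d) = {d}; new: +{d}
  S→B: FOLLOW(B) ⊇ FOLLOW(S) ⊇ {$,d}; new: +{$,d}
  S→b d A: FOLLOW(A) ⊇ FOLLOW(S) ⊇ {$,d}; new: +{$,d}
  S: {$,d}  A: {$,d}  B: {$,d}
iter 2: — fixpoint
  S: {$,d}  A: {$,d}  B: {$,d}

FOLLOW(S) = ["$", "d"]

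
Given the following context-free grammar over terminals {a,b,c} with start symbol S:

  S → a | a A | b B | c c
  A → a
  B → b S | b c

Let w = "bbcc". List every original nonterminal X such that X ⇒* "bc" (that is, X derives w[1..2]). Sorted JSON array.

Convert to CNF:
  S -> T0 B | T1 T1 | T2 A | a
  A -> a
  B -> T0 S | T0 T1
  T0 -> b
  T1 -> c
  T2 -> a

Fill CYK table bottom-up — only the sub-triangle for w[1..2]:
  cell(1,1) b: {T0}  orig:{}
  cell(2,2) c: {T1}  orig:{}
  cell(1,2) bc: {B}

Original NTs in T[1,2] deriving "bc": ["B"]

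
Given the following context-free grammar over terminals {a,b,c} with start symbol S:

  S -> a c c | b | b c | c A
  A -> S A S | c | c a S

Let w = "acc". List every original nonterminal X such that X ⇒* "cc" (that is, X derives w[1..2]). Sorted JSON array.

Convert to CNF:
  S -> T0 A | T1 X5 | T2 T0 | b
  A -> S X3 | T0 X4 | c
  T0 -> c
  T1 -> a
  T2 -> b
  X3 -> A S
  X4 -> T1 S
  X5 -> T0 T0

Fill CYK table bottom-up, restricted to cells inside w[1..2]:
  T[1,1] 'c' = {A,T0}  orig:{A}
  T[2,2] 'c' = {A,T0}  orig:{A}
  T[1,2] 'cc' = {S,X5}  orig:{S}

Original NTs in T[1,2] deriving "cc": ["S"]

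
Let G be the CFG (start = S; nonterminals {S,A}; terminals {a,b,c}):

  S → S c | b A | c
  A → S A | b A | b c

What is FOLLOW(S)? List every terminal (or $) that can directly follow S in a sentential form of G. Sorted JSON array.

FIRST sets, iterate to fixpoint:
[1]
  A via A→b A: +{b}
  S via S→b A: +{b}
  S via S→c: +{c}
  FIRST(S)={b,c}  FIRST(A)={b}
[2]
  A via A→S A: +{c}
  FIRST(S)={b,c}  FIRST(A)={b,c}
[3] (no change)
  FIRST(S)={b,c}  FIRST(A)={b,c}

Compute FOLLOW by fixpoint:
initialize: $ ∈ FOLLOW(S)
round 1:
  A→S A: FOLLOW(S) ⊇ FIRST(A) = {b,c}; new: +{b,c}
  S→b A: FOLLOW(A) ⊇ FOLLOW(S) ⊇ {$,b,c}; new: +{$,b,c}
  S: {$,b,c}  A: {$,b,c}
round 2: (no change)
  S: {$,b,c}  A: {$,b,c}

FOLLOW(S) = ["$", "b", "c"]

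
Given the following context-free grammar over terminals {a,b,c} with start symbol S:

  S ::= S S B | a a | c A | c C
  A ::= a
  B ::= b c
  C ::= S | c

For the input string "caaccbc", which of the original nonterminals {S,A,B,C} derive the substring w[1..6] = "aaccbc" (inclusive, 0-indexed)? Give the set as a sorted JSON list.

CNF form of G:
  S -> S X4 | T1 A | T1 C | T2 T2
  A -> a
  B -> T0 T1
  C -> S X3 | T1 A | T1 C | T2 T2 | c
  T0 -> b
  T1 -> c
  T2 -> a
  X3 -> S B
  X4 -> S B

CYK table (by increasing span) — only the sub-triangle for w[1..6]:
  T[1,1] 'a' = {A,T2}  orig:{A}
  T[2,2] 'a' = {A,T2}  orig:{A}
  T[3,3] 'c' = {C,T1}  orig:{C}
  T[4,4] 'c' = {C,T1}  orig:{C}
  T[5,5] 'b' = {T0}  orig:{}
  T[6,6] 'c' = {C,T1}  orig:{C}
  T[1,2] 'aa' = {C,S}
  T[2,3] 'ac' = ∅
  T[3,4] 'cc' = {C,S}
  T[4,5] 'cb' = ∅
  T[5,6] 'bc' = {B}
  T[1,3] 'aac' = ∅
  T[2,4] 'acc' = ∅
  T[3,5] 'ccb' = ∅
  T[4,6] 'cbc' = ∅
  T[1,4] 'aacc' = ∅
  T[2,5] 'accb' = ∅
  T[3,6] 'ccbc' = {X3,X4}  orig:{}
  T[1,5] 'aaccb' = ∅
  T[2,6] 'accbc' = ∅
  T[1,6] 'aaccbc' = {C,S}

Original NTs in T[1,6] deriving "aaccbc": ["C", "S"]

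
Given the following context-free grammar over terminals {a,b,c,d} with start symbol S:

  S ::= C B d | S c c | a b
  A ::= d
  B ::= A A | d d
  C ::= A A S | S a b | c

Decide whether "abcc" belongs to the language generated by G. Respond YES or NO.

CNF form of G:
  S -> C X6 | S X7 | T1 T2
  A -> d
  B -> A A | T0 T0
  C -> A X4 | S X5 | c
  T0 -> d
  T1 -> a
  T2 -> b
  T3 -> c
  X4 -> A S
  X5 -> T1 T2
  X6 -> B T0
  X7 -> T3 T3

CYK fill:
  T[0,0] 'a' = {T1}  orig:{}
  T[1,1] 'b' = {T2}  orig:{}
  T[2,2] 'c' = {C,T3}  orig:{C}
  T[3,3] 'c' = {C,T3}  orig:{C}
  T[0,1] 'ab' = {S,X5}  orig:{S}
  T[1,2] 'bc' = ∅
  T[2,3] 'cc' = {X7}  orig:{}
  T[0,2] 'abc' = ∅
  T[1,3] 'bcc' = ∅
  T[0,3] 'abcc' = {S}

S ∈ T[0,3] ⇒ YES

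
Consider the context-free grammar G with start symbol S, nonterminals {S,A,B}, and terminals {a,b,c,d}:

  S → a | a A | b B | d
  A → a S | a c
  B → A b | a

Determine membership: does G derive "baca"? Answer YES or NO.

CNF form of G:
  S -> T0 A | T2 B | a | d
  A -> T0 S | T0 T1
  B -> A T2 | a
  T0 -> a
  T1 -> c
  T2 -> b

Fill CYK table bottom-up:
  cell(0,0) b: {T2}  orig:{}
  cell(1,1) a: {B,S,T0}  orig:{B,S}
  cell(2,2) c: {T1}  orig:{}
  cell(3,3) a: {B,S,T0}  orig:{B,S}
  cell(0,1) ba: {S}
  cell(1,2) ac: {A}
  cell(2,3) ca: ∅
  cell(0,2) bac: ∅
  cell(1,3) aca: ∅
  cell(0,3) baca: ∅

S ∉ T[0,3] ⇒ NO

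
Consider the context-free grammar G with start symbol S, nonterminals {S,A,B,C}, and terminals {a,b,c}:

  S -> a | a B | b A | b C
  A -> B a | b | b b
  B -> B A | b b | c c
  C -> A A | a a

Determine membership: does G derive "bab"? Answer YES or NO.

CNF form of G:
  S -> T0 B | T1 A | T1 C | a
  A -> B T0 | T1 T1 | b
  B -> B A | T1 T1 | T2 T2
  C -> A A | T0 T0
  T0 -> a
  T1 -> b
  T2 -> c

CYK table (by increasing span):
  cell(0,0) b: {A,T1}  orig:{A}
  cell(1,1) a: {S,T0}  orig:{S}
  cell(2,2) b: {A,T1}  orig:{A}
  cell(0,1) ba: ∅
  cell(1,2) ab: ∅
  cell(0,2) bab: ∅

S ∉ T[0,2] ⇒ NO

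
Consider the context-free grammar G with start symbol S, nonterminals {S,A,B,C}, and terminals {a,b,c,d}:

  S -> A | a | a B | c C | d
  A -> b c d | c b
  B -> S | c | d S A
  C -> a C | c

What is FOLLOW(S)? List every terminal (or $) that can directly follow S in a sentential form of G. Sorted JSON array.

FIRST sets, iterate to fixpoint:
[1]
  A via A→b c d: +{b}
  A via A→c b: +{c}
  B via B→c: +{c}
  B via B→d S A: +{d}
  C via C→a C: +{a}
  C via C→c: +{c}
  S via S→A: +{b,c}
  S via S→a: +{a}
  S via S→d: +{d}
  FIRST[S]={a,b,c,d}  FIRST[A]={b,c}  FIRST[B]={c,d}  FIRST[C]={a,c}
[2]
  B via B→S: +{a,b}
  FIRST[S]={a,b,c,d}  FIRST[A]={b,c}  FIRST[B]={a,b,c,d}  FIRST[C]={a,c}
[3] done
  FIRST[S]={a,b,c,d}  FIRST[A]={b,c}  FIRST[B]={a,b,c,d}  FIRST[C]={a,c}

Compute FOLLOW by fixpoint:
seed FOLLOW(S) with $
pass 1:
  B→d S A: FOLLOW(S) ⊇ FIRST(A) = {b,c}; new: +{b,c}
  S→A: FOLLOW(A) ⊇ FOLLOW(S) ⊇ {$,b,c}; new: +{$,b,c}
  S→a B: FOLLOW(B) ⊇ FOLLOW(S) ⊇ {$,b,c}; new: +{$,b,c}
  S→c C: FOLLOW(C) ⊇ FOLLOW(S) ⊇ {$,b,c}; new: +{$,b,c}
  S: {$,b,c}  A: {$,b,c}  B: {$,b,c}  C: {$,b,c}
pass 2: (stable)
  S: {$,b,c}  A: {$,b,c}  B: {$,b,c}  C: {$,b,c}

FOLLOW(S) = ["$", "b", "c"]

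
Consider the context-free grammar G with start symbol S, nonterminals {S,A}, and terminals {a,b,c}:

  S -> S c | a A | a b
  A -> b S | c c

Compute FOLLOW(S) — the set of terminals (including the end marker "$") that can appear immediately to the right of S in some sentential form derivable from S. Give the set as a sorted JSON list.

FIRST sets, iterate to fixpoint:
iter 1:
  A via A→b S: +{b}
  A via A→c c: +{c}
  S via S→a A: +{a}
  FIRST(S)={a}  FIRST(A)={b,c}
iter 2: (stable)
  FIRST(S)={a}  FIRST(A)={b,c}

FOLLOW sets:
initialize: $ ∈ FOLLOW(S)
round 1:
  S→S c: FOLLOW(S) ⊇ FIRST(c) = {c}; new: +{c}
  S→a A: FOLLOW(A) ⊇ FOLLOW(S) ⊇ {$,c}; new: +{$,c}
  FOLLOW[S]={$,c}  FOLLOW[A]={$,c}
round 2: (stable)
  FOLLOW[S]={$,c}  FOLLOW[A]={$,c}

FOLLOW(S) = ["$", "c"]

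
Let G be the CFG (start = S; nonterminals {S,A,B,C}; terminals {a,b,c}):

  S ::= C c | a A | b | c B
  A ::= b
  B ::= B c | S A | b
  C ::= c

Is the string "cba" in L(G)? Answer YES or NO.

Convert to CNF:
  S -> C T0 | T0 B | T1 A | b
  A -> b
  B -> B T0 | S A | b
  C -> c
  T0 -> c
  T1 -> a

Fill CYK table bottom-up:
  T[0,0] 'c' = {C,T0}  orig:{C}
  T[1,1] 'b' = {A,B,S}
  T[2,2] 'a' = {T1}  orig:{}
  T[0,1] 'cb' = {S}
  T[1,2] 'ba' = ∅
  T[0,2] 'cba' = ∅

S ∉ T[0,2] ⇒ NO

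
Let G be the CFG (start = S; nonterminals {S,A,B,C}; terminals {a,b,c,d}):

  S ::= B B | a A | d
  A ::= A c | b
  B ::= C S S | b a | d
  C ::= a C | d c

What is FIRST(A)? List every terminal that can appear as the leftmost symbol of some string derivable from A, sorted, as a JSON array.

Compute FIRST by fixpoint:
iter 1:
  A via A→b: +{b}
  B via B→b a: +{b}
  B via B→d: +{d}
  C via C→a C: +{a}
  C via C→d c: +{d}
  S via S→B B: +{b,d}
  S via S→a A: +{a}
  FIRST[S]={a,b,d}  FIRST[A]={b}  FIRST[B]={b,d}  FIRST[C]={a,d}
iter 2:
  B via B→C S S: +{a}
  FIRST[S]={a,b,d}  FIRST[A]={b}  FIRST[B]={a,b,d}  FIRST[C]={a,d}
iter 3: (no change)
  FIRST[S]={a,b,d}  FIRST[A]={b}  FIRST[B]={a,b,d}  FIRST[C]={a,d}

FIRST(A) = ["b"]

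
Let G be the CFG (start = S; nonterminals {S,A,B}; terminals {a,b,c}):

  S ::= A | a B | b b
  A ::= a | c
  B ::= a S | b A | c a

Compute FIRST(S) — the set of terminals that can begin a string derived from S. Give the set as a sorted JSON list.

FIRST iteration:
iter 1:
  A via A→a: +{a}
  A via A→c: +{c}
  B via B→a S: +{a}
  B via B→b A: +{b}
  B via B→c a: +{c}
  S via S→A: +{a,c}
  S via S→b b: +{b}
  S: {a,b,c}  A: {a,c}  B: {a,b,c}
iter 2: (no change)
  S: {a,b,c}  A: {a,c}  B: {a,b,c}

FIRST(S) = ["a", "b", "c"]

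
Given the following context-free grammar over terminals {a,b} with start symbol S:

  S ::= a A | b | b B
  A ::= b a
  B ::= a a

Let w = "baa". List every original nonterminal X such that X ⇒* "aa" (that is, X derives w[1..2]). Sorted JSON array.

CNF form of G:
  S -> T0 B | T1 A | b
  A -> T0 T1
  B -> T1 T1
  T0 -> b
  T1 -> a

CYK table (by increasing span) (cells [i..j] with 1 ≤ i ≤ j ≤ 2 only):
  [1..1]={T1}  "a"  orig:{}
  [2..2]={T1}  "a"  orig:{}
  [1..2]={B}  "aa"

Original NTs in T[1,2] deriving "aa": ["B"]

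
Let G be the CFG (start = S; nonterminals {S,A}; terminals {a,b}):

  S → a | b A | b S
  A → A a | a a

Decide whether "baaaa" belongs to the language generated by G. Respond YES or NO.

CNF form of G:
  S -> T1 A | T1 S | a
  A -> A T0 | T0 T0
  T0 -> a
  T1 -> b

CYK fill:
  T[0,0] 'b' = {T1}  orig:{}
  T[1,1] 'a' = {S,T0}  orig:{S}
  T[2,2] 'a' = {S,T0}  orig:{S}
  T[3,3] 'a' = {S,T0}  orig:{S}
  T[4,4] 'a' = {S,T0}  orig:{S}
  T[0,1] 'ba' = {S}
  T[1,2] 'aa' = {A}
  T[2,3] 'aa' = {A}
  T[3,4] 'aa' = {A}
  T[0,2] 'baa' = {S}
  T[1,3] 'aaa' = {A}
  T[2,4] 'aaa' = {A}
  T[0,3] 'baaa' = {S}
  T[1,4] 'aaaa' = {A}
  T[0,4] 'baaaa' = {S}

S ∈ T[0,4] ⇒ YES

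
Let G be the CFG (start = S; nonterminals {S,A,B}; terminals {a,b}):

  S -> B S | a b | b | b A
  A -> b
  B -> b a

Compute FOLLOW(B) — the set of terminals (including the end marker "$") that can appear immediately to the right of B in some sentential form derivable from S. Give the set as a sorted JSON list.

FIRST sets, iterate to fixpoint:
pass 1:
  A via A→b: +{b}
  B via B→b a: +{b}
  S via S→B S: +{b}
  S via S→a b: +{a}
  FIRST(S)={a,b}  FIRST(A)={b}  FIRST(B)={b}
pass 2: — fixpoint
  FIRST(S)={a,b}  FIRST(A)={b}  FIRST(B)={b}

FOLLOW sets:
initialize: $ ∈ FOLLOW(S)
round 1:
  S→B S: FOLLOW(B) ⊇ FIRST(S) = {a,b}; new: +{a,b}
  S→b A: FOLLOW(A) ⊇ FOLLOW(S) ⊇ {$}; new: +{$}
  S: {$}  A: {$}  B: {a,b}
round 2: done
  S: {$}  A: {$}  B: {a,b}

FOLLOW(B) = ["a", "b"]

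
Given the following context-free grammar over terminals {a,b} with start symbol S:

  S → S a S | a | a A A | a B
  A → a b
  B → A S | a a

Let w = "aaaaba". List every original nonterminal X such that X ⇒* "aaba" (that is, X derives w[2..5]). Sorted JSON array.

Convert to CNF:
  S -> S X2 | T0 B | T0 X3 | a
  A -> T0 T1
  B -> A S | T0 T0
  T0 -> a
  T1 -> b
  X2 -> T0 S
  X3 -> A A

CYK table (by increasing span), restricted to cells inside w[2..5]:
  T[2,2] 'a' = {S,T0}  orig:{S}
  T[3,3] 'a' = {S,T0}  orig:{S}
  T[4,4] 'b' = {T1}  orig:{}
  T[5,5] 'a' = {S,T0}  orig:{S}
  T[2,3] 'aa' = {B,X2}  orig:{B}
  T[3,4] 'ab' = {A}
  T[4,5] 'ba' = ∅
  T[2,4] 'aab' = ∅
  T[3,5] 'aba' = {B}
  T[2,5] 'aaba' = {S}

Original NTs in T[2,5] deriving "aaba": ["S"]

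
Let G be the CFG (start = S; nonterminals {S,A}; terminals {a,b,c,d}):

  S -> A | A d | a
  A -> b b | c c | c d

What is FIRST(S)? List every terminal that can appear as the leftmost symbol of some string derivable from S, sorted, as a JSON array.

FIRST iteration:
[1]
  A via A→b b: +{b}
  A via A→c c: +{c}
  S via S→A: +{b,c}
  S via S→a: +{a}
  FIRST(S)={a,b,c}  FIRST(A)={b,c}
[2] (stable)
  FIRST(S)={a,b,c}  FIRST(A)={b,c}

FIRST(S) = ["a", "b", "c"]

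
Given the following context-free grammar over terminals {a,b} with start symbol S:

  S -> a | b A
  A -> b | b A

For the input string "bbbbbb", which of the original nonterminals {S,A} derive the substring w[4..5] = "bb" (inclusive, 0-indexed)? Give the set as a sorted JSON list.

CNF form of G:
  S -> T0 A | a
  A -> T0 A | b
  T0 -> b

Fill CYK table bottom-up, restricted to cells inside w[4..5]:
  T[4,4] 'b' = {A,T0}  orig:{A}
  T[5,5] 'b' = {A,T0}  orig:{A}
  T[4,5] 'bb' = {A,S}

Original NTs in T[4,5] deriving "bb": ["A", "S"]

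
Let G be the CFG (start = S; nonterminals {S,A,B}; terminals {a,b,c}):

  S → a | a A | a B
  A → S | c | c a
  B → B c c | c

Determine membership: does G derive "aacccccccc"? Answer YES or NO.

Convert to CNF:
  S -> T0 A | T0 B | a
  A -> T0 A | T0 B | T1 T0 | a | c
  B -> B X2 | c
  T0 -> a
  T1 -> c
  X2 -> T1 T1

Fill CYK table bottom-up:
  [0..0]={A,S,T0}  "a"  orig:{A,S}
  [1..1]={A,S,T0}  "a"  orig:{A,S}
  [2..2]={A,B,T1}  "c"  orig:{A,B}
  [3..3]={A,B,T1}  "c"  orig:{A,B}
  [4..4]={A,B,T1}  "c"  orig:{A,B}
  [5..5]={A,B,T1}  "c"  orig:{A,B}
  [6..6]={A,B,T1}  "c"  orig:{A,B}
  [7..7]={A,B,T1}  "c"  orig:{A,B}
  [8..8]={A,B,T1}  "c"  orig:{A,B}
  [9..9]={A,B,T1}  "c"  orig:{A,B}
  [0..1]={A,S}  "aa"
  [1..2]={A,S}  "ac"
  [2..3]={X2}  "cc"  orig:{}
  [3..4]={X2}  "cc"  orig:{}
  [4..5]={X2}  "cc"  orig:{}
  [5..6]={X2}  "cc"  orig:{}
  [6..7]={X2}  "cc"  orig:{}
  [7..8]={X2}  "cc"  orig:{}
  [8..9]={X2}  "cc"  orig:{}
  [0..2]={A,S}  "aac"
  [1..3]=∅  "acc"
  [2..4]={B}  "ccc"
  [3..5]={B}  "ccc"
  [4..6]={B}  "ccc"
  [5..7]={B}  "ccc"
  [6..8]={B}  "ccc"
  [7..9]={B}  "ccc"
  [0..3]=∅  "aacc"
  [1..4]={A,S}  "accc"
  [2..5]=∅  "cccc"
  [3..6]=∅  "cccc"
  [4..7]=∅  "cccc"
  [5..8]=∅  "cccc"
  [6..9]=∅  "cccc"
  [0..4]={A,S}  "aaccc"
  [1..5]=∅  "acccc"
  [2..6]={B}  "ccccc"
  [3..7]={B}  "ccccc"
  [4..8]={B}  "ccccc"
  [5..9]={B}  "ccccc"
  [0..5]=∅  "aacccc"
  [1..6]={A,S}  "accccc"
  [2..7]=∅  "cccccc"
  [3..8]=∅  "cccccc"
  [4..9]=∅  "cccccc"
  [0..6]={A,S}  "aaccccc"
  [1..7]=∅  "acccccc"
  [2..8]={B}  "ccccccc"
  [3..9]={B}  "ccccccc"
  [0..7]=∅  "aacccccc"
  [1..8]={A,S}  "accccccc"
  [2..9]=∅  "cccccccc"
  [0..8]={A,S}  "aaccccccc"
  [1..9]=∅  "acccccccc"
  [0..9]=∅  "aacccccccc"

S ∉ T[0,9] ⇒ NO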